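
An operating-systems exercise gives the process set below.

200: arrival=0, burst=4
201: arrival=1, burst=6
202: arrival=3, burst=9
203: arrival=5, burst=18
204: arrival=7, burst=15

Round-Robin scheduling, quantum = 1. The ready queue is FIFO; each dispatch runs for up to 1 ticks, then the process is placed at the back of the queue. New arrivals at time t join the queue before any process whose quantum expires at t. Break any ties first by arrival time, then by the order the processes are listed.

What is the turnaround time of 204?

42

Timeline: | 200 0-1 | 201 1-2 | 200 2-3 | 201 3-4 | 202 4-5 | 200 5-6 | 201 6-7 | 203 7-8 | 202 8-9 | 200 9-10 | 204 10-11 | 201 11-12 | 203 12-13 | 202 13-14 | 204 14-15 | 201 15-16 | 203 16-17 | 202 17-18 | 204 18-19 | 201 19-20 | 203 20-21 | 202 21-22 | 204 22-23 | 203 23-24 | 202 24-25 | 204 25-26 | 203 26-27 | 202 27-28 | 204 28-29 | 203 29-30 | 202 30-31 | 204 31-32 | 203 32-33 | 202 33-34 | 204 34-35 | 203 35-36 | 204 36-37 | 203 37-38 | 204 38-39 | 203 39-40 | 204 40-41 | 203 41-42 | 204 42-43 | 203 43-44 | 204 44-45 | 203 45-46 | 204 46-47 | 203 47-48 | 204 48-49 | 203 49-52 |
Completion: 200=10  201=20  202=34  203=52  204=49
Turnaround (C−A): 200=10  201=19  202=31  203=47  204=42
Turnaround(204) = completion − arrival = 49 − 7 = 42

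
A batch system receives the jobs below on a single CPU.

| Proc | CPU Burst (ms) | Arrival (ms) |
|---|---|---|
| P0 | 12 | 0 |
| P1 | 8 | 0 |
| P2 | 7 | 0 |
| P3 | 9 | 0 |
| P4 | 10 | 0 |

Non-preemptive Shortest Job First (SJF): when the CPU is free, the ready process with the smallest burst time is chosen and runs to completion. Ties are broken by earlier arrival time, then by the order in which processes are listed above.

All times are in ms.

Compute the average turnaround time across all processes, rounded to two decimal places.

Timeline: | P2 0-7 | P1 7-15 | P3 15-24 | P4 24-34 | P0 34-46 |
Completion: P0=46  P1=15  P2=7  P3=24  P4=34
Turnaround times: P0=46, P1=15, P2=7, P3=24, P4=34
Average turnaround = (46+15+7+24+34) / 5 = 126/5 = 25.20

25.20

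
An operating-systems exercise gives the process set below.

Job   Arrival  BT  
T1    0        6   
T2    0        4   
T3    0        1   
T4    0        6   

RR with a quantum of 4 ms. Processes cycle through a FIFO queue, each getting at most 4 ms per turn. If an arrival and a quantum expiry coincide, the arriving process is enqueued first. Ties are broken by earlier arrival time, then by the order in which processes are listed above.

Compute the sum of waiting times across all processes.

32

Schedule: | T1 0-4 | T2 4-8 | T3 8-9 | T4 9-13 | T1 13-15 | T4 15-17 |
Completion: T1=15  T2=8  T3=9  T4=17
Turnaround (C−A): T1=15  T2=8  T3=9  T4=17
Waiting = turnaround − burst: T1=9, T2=4, T3=8, T4=11
Total waiting = 9 + 4 + 8 + 11 = 32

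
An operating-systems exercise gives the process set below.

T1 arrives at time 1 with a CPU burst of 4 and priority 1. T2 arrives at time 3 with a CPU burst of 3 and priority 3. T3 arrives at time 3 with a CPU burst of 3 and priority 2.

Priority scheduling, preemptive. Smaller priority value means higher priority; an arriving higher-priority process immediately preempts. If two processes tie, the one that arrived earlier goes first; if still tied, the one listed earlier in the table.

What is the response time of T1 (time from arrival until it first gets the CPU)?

Timeline: | idle 0-1 | T1 1-5 | T3 5-8 | T2 8-11 |
Completion: T1=5  T2=11  T3=8
Turnaround (C−A): T1=4  T2=8  T3=5
Response(T1) = first start − arrival = 1 − 1 = 0

0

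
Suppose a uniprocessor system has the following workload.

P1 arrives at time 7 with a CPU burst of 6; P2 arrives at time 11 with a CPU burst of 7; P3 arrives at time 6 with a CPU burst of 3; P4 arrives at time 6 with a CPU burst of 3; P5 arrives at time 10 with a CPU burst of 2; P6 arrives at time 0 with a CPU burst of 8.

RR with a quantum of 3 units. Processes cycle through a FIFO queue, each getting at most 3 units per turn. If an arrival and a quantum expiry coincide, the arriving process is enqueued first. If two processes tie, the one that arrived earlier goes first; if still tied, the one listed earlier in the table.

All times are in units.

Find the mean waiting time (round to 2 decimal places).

Gantt: | P6 0-6 | P3 6-9 | P4 9-12 | P6 12-14 | P1 14-17 | P5 17-19 | P2 19-22 | P1 22-25 | P2 25-29 |
Completion: P1=25  P2=29  P3=9  P4=12  P5=19  P6=14
Waiting times: P1=12, P2=11, P3=0, P4=3, P5=7, P6=6
Average waiting = (12+11+0+3+7+6) / 6 = 39/6 = 6.50

6.50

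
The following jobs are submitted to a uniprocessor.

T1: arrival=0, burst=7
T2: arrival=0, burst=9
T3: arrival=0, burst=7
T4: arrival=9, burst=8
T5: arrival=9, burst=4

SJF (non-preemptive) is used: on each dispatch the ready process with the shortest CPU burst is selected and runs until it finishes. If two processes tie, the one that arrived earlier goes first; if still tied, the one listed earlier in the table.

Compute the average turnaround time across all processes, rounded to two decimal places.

Timeline: | T1 0-7 | T3 7-14 | T5 14-18 | T4 18-26 | T2 26-35 |
Completion: T1=7  T2=35  T3=14  T4=26  T5=18
Turnaround (C−A): T1=7  T2=35  T3=14  T4=17  T5=9
Turnaround times: T1=7, T2=35, T3=14, T4=17, T5=9
Average turnaround = (7+35+14+17+9) / 5 = 82/5 = 16.40

16.40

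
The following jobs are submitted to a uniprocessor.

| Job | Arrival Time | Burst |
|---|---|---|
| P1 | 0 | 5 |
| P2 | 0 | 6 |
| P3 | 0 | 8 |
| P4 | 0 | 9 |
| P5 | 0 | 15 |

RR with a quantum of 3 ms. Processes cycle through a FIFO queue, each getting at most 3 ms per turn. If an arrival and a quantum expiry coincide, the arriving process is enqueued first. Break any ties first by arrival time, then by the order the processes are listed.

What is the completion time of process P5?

Schedule: | P1 0-3 | P2 3-6 | P3 6-9 | P4 9-12 | P5 12-15 | P1 15-17 | P2 17-20 | P3 20-23 | P4 23-26 | P5 26-29 | P3 29-31 | P4 31-34 | P5 34-43 |
Completion: P1=17  P2=20  P3=31  P4=34  P5=43

43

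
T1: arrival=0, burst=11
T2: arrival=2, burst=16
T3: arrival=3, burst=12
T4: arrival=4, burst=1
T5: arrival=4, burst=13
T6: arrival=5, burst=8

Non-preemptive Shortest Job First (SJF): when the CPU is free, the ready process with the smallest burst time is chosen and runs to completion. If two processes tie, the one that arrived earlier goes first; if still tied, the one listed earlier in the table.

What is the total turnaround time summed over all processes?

Gantt: | T1 0-11 | T4 11-12 | T6 12-20 | T3 20-32 | T5 32-45 | T2 45-61 |
Completion: T1=11  T2=61  T3=32  T4=12  T5=45  T6=20
Turnaround (C−A): T1=11  T2=59  T3=29  T4=8  T5=41  T6=15
Turnaround = completion − arrival: T1=11, T2=59, T3=29, T4=8, T5=41, T6=15
Total turnaround = 11 + 59 + 29 + 8 + 41 + 15 = 163

163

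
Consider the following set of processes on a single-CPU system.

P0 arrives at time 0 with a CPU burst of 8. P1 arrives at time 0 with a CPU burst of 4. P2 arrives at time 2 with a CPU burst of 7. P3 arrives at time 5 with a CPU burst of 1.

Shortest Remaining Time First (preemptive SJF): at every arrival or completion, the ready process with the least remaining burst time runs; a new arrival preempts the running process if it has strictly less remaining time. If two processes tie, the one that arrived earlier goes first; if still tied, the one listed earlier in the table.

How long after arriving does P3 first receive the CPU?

0

Schedule: | P1 0-4 | P2 4-5 | P3 5-6 | P2 6-12 | P0 12-20 |
Completion: P0=20  P1=4  P2=12  P3=6
Turnaround (C−A): P0=20  P1=4  P2=10  P3=1
Response(P3) = first start − arrival = 5 − 5 = 0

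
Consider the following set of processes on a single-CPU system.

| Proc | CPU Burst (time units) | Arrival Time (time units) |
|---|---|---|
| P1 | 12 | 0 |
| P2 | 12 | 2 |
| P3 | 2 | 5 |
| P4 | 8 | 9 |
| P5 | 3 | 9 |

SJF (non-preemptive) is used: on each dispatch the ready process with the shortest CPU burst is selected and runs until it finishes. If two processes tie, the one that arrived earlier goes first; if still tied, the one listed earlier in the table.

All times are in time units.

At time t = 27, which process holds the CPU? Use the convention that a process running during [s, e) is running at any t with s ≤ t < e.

P2

Timeline: | P1 0-12 | P3 12-14 | P5 14-17 | P4 17-25 | P2 25-37 |
Completion: P1=12  P2=37  P3=14  P4=25  P5=17
Turnaround (C−A): P1=12  P2=35  P3=9  P4=16  P5=8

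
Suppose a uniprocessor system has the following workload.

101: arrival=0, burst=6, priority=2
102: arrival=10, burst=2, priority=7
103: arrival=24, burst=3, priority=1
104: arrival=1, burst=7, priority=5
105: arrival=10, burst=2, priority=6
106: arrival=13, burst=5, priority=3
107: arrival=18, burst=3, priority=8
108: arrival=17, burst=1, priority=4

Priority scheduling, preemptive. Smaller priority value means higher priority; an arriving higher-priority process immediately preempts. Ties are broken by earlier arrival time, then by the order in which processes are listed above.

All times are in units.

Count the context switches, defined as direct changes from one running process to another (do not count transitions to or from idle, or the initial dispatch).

8

Timeline: | 101 0-6 | 104 6-13 | 106 13-18 | 108 18-19 | 105 19-21 | 102 21-23 | 107 23-24 | 103 24-27 | 107 27-29 |
Completion: 101=6  102=23  103=27  104=13  105=21  106=18  107=29  108=19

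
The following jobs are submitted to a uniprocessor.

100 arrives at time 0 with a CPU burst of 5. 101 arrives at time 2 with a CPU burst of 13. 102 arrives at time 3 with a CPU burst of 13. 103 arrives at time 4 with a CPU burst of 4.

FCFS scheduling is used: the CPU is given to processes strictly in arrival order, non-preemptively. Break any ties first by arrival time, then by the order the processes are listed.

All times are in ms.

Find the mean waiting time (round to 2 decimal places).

Gantt: | 100 0-5 | 101 5-18 | 102 18-31 | 103 31-35 |
Completion: 100=5  101=18  102=31  103=35
Turnaround (C−A): 100=5  101=16  102=28  103=31
Waiting times: 100=0, 101=3, 102=15, 103=27
Average waiting = (0+3+15+27) / 4 = 45/4 = 11.25

11.25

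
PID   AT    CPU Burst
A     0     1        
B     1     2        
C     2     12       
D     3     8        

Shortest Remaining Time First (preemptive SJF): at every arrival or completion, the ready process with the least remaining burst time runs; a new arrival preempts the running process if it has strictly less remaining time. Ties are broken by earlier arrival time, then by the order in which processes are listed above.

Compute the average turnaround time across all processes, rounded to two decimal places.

8.00

Timeline: | A 0-1 | B 1-3 | D 3-11 | C 11-23 |
Completion: A=1  B=3  C=23  D=11
Turnaround (C−A): A=1  B=2  C=21  D=8
Turnaround times: A=1, B=2, C=21, D=8
Average turnaround = (1+2+21+8) / 4 = 32/4 = 8.00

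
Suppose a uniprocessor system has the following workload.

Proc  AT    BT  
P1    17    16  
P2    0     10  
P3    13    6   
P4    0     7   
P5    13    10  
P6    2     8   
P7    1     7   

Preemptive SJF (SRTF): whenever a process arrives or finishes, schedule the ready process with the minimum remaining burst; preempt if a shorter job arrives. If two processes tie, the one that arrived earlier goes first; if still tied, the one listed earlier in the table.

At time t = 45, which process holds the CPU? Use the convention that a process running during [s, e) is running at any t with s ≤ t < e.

Gantt: | P4 0-7 | P7 7-14 | P3 14-20 | P6 20-28 | P2 28-38 | P5 38-48 | P1 48-64 |
Completion: P1=64  P2=38  P3=20  P4=7  P5=48  P6=28  P7=14

P5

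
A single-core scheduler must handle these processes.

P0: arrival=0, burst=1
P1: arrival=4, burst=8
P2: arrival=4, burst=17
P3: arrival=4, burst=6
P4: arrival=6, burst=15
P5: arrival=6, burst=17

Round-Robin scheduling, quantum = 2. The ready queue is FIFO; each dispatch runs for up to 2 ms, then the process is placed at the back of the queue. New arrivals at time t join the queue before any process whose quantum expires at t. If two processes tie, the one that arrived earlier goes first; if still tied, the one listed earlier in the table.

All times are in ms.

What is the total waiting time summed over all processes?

175

Timeline: | P0 0-1 | idle 1-4 | P1 4-6 | P2 6-8 | P3 8-10 | P4 10-12 | P5 12-14 | P1 14-16 | P2 16-18 | P3 18-20 | P4 20-22 | P5 22-24 | P1 24-26 | P2 26-28 | P3 28-30 | P4 30-32 | P5 32-34 | P1 34-36 | P2 36-38 | P4 38-40 | P5 40-42 | P2 42-44 | P4 44-46 | P5 46-48 | P2 48-50 | P4 50-52 | P5 52-54 | P2 54-56 | P4 56-58 | P5 58-60 | P2 60-62 | P4 62-63 | P5 63-65 | P2 65-66 | P5 66-67 |
Completion: P0=1  P1=36  P2=66  P3=30  P4=63  P5=67
Turnaround (C−A): P0=1  P1=32  P2=62  P3=26  P4=57  P5=61
Waiting = turnaround − burst: P0=0, P1=24, P2=45, P3=20, P4=42, P5=44
Total waiting = 0 + 24 + 45 + 20 + 42 + 44 = 175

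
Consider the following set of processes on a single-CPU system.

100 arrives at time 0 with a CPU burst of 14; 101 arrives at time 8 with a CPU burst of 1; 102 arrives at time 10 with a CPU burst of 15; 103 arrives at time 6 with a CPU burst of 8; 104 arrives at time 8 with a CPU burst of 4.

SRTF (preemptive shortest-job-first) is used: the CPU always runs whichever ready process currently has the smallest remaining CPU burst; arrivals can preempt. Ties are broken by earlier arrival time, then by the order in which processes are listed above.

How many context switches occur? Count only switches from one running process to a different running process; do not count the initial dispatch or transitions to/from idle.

5

Schedule: | 100 0-8 | 101 8-9 | 104 9-13 | 100 13-19 | 103 19-27 | 102 27-42 |
Completion: 100=19  101=9  102=42  103=27  104=13
Turnaround (C−A): 100=19  101=1  102=32  103=21  104=5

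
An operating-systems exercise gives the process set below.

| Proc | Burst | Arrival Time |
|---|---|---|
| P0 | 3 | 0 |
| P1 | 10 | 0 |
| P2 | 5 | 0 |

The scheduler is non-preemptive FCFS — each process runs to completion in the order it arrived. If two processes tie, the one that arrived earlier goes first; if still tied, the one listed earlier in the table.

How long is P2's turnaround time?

Gantt: | P0 0-3 | P1 3-13 | P2 13-18 |
Completion: P0=3  P1=13  P2=18
Turnaround (C−A): P0=3  P1=13  P2=18
Turnaround(P2) = completion − arrival = 18 − 0 = 18

18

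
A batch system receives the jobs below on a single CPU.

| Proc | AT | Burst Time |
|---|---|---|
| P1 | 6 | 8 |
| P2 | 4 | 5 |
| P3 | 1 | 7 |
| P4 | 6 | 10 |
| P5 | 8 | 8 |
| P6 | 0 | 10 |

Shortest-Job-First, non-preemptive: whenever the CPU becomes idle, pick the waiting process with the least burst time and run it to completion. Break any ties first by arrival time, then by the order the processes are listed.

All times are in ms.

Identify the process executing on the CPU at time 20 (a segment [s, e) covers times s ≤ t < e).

Schedule: | P6 0-10 | P2 10-15 | P3 15-22 | P1 22-30 | P5 30-38 | P4 38-48 |
Completion: P1=30  P2=15  P3=22  P4=48  P5=38  P6=10

P3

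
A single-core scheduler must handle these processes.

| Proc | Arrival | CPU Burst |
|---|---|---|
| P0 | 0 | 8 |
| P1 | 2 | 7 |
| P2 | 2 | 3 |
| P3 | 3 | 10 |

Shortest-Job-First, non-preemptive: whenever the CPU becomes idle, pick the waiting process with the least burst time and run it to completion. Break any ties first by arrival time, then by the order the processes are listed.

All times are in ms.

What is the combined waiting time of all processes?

Schedule: | P0 0-8 | P2 8-11 | P1 11-18 | P3 18-28 |
Completion: P0=8  P1=18  P2=11  P3=28
Turnaround (C−A): P0=8  P1=16  P2=9  P3=25
Waiting = turnaround − burst: P0=0, P1=9, P2=6, P3=15
Total waiting = 0 + 9 + 6 + 15 = 30

30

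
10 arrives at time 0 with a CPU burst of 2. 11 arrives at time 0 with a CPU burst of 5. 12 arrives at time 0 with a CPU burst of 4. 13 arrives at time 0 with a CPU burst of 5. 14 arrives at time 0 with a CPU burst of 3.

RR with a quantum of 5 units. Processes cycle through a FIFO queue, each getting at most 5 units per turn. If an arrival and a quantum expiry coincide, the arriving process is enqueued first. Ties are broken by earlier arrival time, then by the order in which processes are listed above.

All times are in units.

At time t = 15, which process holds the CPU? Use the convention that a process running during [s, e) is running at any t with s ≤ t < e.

13

Schedule: | 10 0-2 | 11 2-7 | 12 7-11 | 13 11-16 | 14 16-19 |
Completion: 10=2  11=7  12=11  13=16  14=19
Turnaround (C−A): 10=2  11=7  12=11  13=16  14=19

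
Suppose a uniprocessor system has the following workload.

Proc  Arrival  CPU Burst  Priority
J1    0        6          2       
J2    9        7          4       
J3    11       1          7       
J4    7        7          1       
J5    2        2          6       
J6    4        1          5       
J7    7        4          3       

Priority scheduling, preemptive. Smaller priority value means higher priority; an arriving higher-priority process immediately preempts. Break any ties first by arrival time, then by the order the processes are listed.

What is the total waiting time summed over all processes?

57

Schedule: | J1 0-6 | J6 6-7 | J4 7-14 | J7 14-18 | J2 18-25 | J5 25-27 | J3 27-28 |
Completion: J1=6  J2=25  J3=28  J4=14  J5=27  J6=7  J7=18
Turnaround (C−A): J1=6  J2=16  J3=17  J4=7  J5=25  J6=3  J7=11
Waiting = turnaround − burst: J1=0, J2=9, J3=16, J4=0, J5=23, J6=2, J7=7
Total waiting = 0 + 9 + 16 + 0 + 23 + 2 + 7 = 57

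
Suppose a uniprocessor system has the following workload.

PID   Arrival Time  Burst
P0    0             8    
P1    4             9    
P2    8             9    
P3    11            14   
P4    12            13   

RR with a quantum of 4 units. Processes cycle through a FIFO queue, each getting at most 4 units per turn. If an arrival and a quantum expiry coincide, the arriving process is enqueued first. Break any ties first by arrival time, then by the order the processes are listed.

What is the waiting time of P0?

Gantt: | P0 0-4 | P1 4-8 | P0 8-12 | P2 12-16 | P1 16-20 | P3 20-24 | P4 24-28 | P2 28-32 | P1 32-33 | P3 33-37 | P4 37-41 | P2 41-42 | P3 42-46 | P4 46-50 | P3 50-52 | P4 52-53 |
Completion: P0=12  P1=33  P2=42  P3=52  P4=53
Waiting(P0) = turnaround − burst = 12 − 8 = 4

4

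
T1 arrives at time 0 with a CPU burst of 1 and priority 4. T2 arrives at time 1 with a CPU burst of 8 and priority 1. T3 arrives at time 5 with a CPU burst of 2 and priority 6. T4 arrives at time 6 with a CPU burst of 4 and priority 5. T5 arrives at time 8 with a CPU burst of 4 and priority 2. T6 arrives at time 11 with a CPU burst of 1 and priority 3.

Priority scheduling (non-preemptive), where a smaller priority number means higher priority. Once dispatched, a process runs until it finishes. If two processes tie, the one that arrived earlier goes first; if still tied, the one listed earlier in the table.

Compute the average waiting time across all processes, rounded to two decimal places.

Timeline: | T1 0-1 | T2 1-9 | T5 9-13 | T6 13-14 | T4 14-18 | T3 18-20 |
Completion: T1=1  T2=9  T3=20  T4=18  T5=13  T6=14
Waiting times: T1=0, T2=0, T3=13, T4=8, T5=1, T6=2
Average waiting = (0+0+13+8+1+2) / 6 = 24/6 = 4.00

4.00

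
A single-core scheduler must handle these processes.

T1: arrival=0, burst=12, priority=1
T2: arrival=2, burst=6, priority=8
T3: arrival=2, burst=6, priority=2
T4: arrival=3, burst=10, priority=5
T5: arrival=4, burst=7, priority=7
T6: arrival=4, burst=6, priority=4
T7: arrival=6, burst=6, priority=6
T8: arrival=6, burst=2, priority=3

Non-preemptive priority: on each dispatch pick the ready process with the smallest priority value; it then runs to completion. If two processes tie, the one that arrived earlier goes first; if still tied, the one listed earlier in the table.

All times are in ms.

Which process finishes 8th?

T2

Gantt: | T1 0-12 | T3 12-18 | T8 18-20 | T6 20-26 | T4 26-36 | T7 36-42 | T5 42-49 | T2 49-55 |
Completion: T1=12  T2=55  T3=18  T4=36  T5=49  T6=26  T7=42  T8=20
Finish order: T1 → T3 → T8 → T6 → T4 → T7 → T5 → T2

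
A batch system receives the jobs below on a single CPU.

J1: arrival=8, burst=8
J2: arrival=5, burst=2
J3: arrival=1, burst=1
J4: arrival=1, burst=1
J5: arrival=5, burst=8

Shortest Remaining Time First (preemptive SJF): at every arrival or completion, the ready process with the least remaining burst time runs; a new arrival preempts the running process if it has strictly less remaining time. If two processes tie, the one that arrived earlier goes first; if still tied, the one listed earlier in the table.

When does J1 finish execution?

23

Gantt: | idle 0-1 | J3 1-2 | J4 2-3 | idle 3-5 | J2 5-7 | J5 7-15 | J1 15-23 |
Completion: J1=23  J2=7  J3=2  J4=3  J5=15
Turnaround (C−A): J1=15  J2=2  J3=1  J4=2  J5=10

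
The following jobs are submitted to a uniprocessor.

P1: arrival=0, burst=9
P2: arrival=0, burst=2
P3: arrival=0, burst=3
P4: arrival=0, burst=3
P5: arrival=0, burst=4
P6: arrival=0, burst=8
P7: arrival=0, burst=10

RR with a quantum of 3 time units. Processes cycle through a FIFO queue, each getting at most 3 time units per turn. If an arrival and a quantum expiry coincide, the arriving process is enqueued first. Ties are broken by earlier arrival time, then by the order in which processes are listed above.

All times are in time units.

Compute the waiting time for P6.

27

Timeline: | P1 0-3 | P2 3-5 | P3 5-8 | P4 8-11 | P5 11-14 | P6 14-17 | P7 17-20 | P1 20-23 | P5 23-24 | P6 24-27 | P7 27-30 | P1 30-33 | P6 33-35 | P7 35-39 |
Completion: P1=33  P2=5  P3=8  P4=11  P5=24  P6=35  P7=39
Turnaround (C−A): P1=33  P2=5  P3=8  P4=11  P5=24  P6=35  P7=39
Waiting(P6) = turnaround − burst = 35 − 8 = 27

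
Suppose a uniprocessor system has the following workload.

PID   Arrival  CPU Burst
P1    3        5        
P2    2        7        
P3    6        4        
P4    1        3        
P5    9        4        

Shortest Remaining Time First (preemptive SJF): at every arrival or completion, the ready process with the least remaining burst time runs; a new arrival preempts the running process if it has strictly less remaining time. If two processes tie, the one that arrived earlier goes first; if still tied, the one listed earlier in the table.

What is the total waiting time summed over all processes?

Timeline: | idle 0-1 | P4 1-4 | P1 4-9 | P3 9-13 | P5 13-17 | P2 17-24 |
Completion: P1=9  P2=24  P3=13  P4=4  P5=17
Turnaround (C−A): P1=6  P2=22  P3=7  P4=3  P5=8
Waiting = turnaround − burst: P1=1, P2=15, P3=3, P4=0, P5=4
Total waiting = 1 + 15 + 3 + 0 + 4 = 23

23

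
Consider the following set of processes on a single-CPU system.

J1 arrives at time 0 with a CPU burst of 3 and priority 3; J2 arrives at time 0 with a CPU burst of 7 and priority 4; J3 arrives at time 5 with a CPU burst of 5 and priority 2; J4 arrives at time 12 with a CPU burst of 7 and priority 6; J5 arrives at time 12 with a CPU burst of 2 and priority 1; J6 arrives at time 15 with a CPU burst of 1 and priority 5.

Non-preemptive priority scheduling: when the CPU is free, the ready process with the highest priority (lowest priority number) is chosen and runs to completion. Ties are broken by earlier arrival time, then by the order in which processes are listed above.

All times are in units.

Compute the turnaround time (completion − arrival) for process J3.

Timeline: | J1 0-3 | J2 3-10 | J3 10-15 | J5 15-17 | J6 17-18 | J4 18-25 |
Completion: J1=3  J2=10  J3=15  J4=25  J5=17  J6=18
Turnaround (C−A): J1=3  J2=10  J3=10  J4=13  J5=5  J6=3
Turnaround(J3) = completion − arrival = 15 − 5 = 10

10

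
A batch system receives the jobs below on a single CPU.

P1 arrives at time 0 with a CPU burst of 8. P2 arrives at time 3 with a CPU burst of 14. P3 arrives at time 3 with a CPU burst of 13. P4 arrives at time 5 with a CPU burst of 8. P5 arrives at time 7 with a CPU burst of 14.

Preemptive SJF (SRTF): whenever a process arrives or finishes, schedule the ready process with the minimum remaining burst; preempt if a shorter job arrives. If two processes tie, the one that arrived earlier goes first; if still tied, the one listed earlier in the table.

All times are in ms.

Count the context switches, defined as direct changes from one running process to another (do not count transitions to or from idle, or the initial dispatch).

Gantt: | P1 0-8 | P4 8-16 | P3 16-29 | P2 29-43 | P5 43-57 |
Completion: P1=8  P2=43  P3=29  P4=16  P5=57
Turnaround (C−A): P1=8  P2=40  P3=26  P4=11  P5=50

4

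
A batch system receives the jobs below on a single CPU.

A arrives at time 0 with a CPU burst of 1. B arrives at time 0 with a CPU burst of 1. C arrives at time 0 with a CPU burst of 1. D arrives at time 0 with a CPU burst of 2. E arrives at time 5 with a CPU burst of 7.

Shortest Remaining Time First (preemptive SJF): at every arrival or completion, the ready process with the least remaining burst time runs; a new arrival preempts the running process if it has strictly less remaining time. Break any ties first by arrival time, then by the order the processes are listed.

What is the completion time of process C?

Gantt: | A 0-1 | B 1-2 | C 2-3 | D 3-5 | E 5-12 |
Completion: A=1  B=2  C=3  D=5  E=12
Turnaround (C−A): A=1  B=2  C=3  D=5  E=7

3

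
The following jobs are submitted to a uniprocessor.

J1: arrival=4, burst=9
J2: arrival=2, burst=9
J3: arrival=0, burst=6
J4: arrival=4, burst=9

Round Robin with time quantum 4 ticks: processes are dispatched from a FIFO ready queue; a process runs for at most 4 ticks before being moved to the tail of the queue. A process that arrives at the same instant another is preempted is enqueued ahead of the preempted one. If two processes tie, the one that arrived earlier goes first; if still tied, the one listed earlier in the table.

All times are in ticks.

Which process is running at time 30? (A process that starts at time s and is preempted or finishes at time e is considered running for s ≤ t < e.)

Gantt: | J3 0-4 | J2 4-8 | J1 8-12 | J4 12-16 | J3 16-18 | J2 18-22 | J1 22-26 | J4 26-30 | J2 30-31 | J1 31-32 | J4 32-33 |
Completion: J1=32  J2=31  J3=18  J4=33
Turnaround (C−A): J1=28  J2=29  J3=18  J4=29

J2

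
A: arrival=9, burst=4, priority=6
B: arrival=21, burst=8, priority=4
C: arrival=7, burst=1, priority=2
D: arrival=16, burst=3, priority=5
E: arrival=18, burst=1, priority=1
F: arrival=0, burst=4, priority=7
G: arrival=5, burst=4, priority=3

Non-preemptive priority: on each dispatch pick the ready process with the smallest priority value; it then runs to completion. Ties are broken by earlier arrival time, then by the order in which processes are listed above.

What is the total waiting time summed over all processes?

4

Timeline: | F 0-4 | idle 4-5 | G 5-9 | C 9-10 | A 10-14 | idle 14-16 | D 16-19 | E 19-20 | idle 20-21 | B 21-29 |
Completion: A=14  B=29  C=10  D=19  E=20  F=4  G=9
Turnaround (C−A): A=5  B=8  C=3  D=3  E=2  F=4  G=4
Waiting = turnaround − burst: A=1, B=0, C=2, D=0, E=1, F=0, G=0
Total waiting = 1 + 0 + 2 + 0 + 1 + 0 + 0 = 4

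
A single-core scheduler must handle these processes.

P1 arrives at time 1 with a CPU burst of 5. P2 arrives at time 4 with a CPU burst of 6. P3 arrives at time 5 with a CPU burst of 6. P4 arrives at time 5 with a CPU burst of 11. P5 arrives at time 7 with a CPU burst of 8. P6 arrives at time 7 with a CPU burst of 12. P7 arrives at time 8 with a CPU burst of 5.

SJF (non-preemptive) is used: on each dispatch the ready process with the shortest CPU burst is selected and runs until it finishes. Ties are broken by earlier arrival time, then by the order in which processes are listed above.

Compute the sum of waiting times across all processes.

95

Schedule: | idle 0-1 | P1 1-6 | P2 6-12 | P7 12-17 | P3 17-23 | P5 23-31 | P4 31-42 | P6 42-54 |
Completion: P1=6  P2=12  P3=23  P4=42  P5=31  P6=54  P7=17
Turnaround (C−A): P1=5  P2=8  P3=18  P4=37  P5=24  P6=47  P7=9
Waiting = turnaround − burst: P1=0, P2=2, P3=12, P4=26, P5=16, P6=35, P7=4
Total waiting = 0 + 2 + 12 + 26 + 16 + 35 + 4 = 95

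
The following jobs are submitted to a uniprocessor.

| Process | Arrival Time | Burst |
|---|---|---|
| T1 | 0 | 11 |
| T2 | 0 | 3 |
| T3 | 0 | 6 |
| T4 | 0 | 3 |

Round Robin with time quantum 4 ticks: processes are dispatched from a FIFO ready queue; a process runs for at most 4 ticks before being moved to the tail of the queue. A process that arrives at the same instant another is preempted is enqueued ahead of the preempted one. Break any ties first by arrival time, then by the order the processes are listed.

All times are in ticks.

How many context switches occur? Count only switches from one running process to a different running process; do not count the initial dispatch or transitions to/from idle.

Timeline: | T1 0-4 | T2 4-7 | T3 7-11 | T4 11-14 | T1 14-18 | T3 18-20 | T1 20-23 |
Completion: T1=23  T2=7  T3=20  T4=14

6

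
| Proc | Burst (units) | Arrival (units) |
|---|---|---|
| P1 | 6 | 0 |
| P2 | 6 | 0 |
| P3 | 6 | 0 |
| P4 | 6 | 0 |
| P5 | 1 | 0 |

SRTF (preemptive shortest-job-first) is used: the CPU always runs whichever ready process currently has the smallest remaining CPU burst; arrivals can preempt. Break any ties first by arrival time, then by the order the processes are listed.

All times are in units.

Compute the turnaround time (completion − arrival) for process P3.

Timeline: | P5 0-1 | P1 1-7 | P2 7-13 | P3 13-19 | P4 19-25 |
Completion: P1=7  P2=13  P3=19  P4=25  P5=1
Turnaround(P3) = completion − arrival = 19 − 0 = 19

19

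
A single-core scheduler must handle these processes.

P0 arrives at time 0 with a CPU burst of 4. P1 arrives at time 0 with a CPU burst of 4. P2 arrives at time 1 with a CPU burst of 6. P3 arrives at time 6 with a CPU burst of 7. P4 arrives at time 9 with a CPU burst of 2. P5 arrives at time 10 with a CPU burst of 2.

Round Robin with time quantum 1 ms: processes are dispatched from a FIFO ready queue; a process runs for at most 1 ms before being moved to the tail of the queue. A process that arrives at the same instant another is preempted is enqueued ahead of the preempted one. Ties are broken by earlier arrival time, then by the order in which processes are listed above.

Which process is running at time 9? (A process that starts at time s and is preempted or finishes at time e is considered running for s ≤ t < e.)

P2

Timeline: | P0 0-1 | P1 1-2 | P2 2-3 | P0 3-4 | P1 4-5 | P2 5-6 | P0 6-7 | P1 7-8 | P3 8-9 | P2 9-10 | P0 10-11 | P1 11-12 | P4 12-13 | P3 13-14 | P5 14-15 | P2 15-16 | P4 16-17 | P3 17-18 | P5 18-19 | P2 19-20 | P3 20-21 | P2 21-22 | P3 22-25 |
Completion: P0=11  P1=12  P2=22  P3=25  P4=17  P5=19
Turnaround (C−A): P0=11  P1=12  P2=21  P3=19  P4=8  P5=9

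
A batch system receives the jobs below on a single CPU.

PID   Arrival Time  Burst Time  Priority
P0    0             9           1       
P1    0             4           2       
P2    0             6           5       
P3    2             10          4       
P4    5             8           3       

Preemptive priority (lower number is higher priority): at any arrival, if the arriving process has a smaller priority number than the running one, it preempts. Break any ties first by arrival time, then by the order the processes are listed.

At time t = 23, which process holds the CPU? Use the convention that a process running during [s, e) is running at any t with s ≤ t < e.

P3

Schedule: | P0 0-9 | P1 9-13 | P4 13-21 | P3 21-31 | P2 31-37 |
Completion: P0=9  P1=13  P2=37  P3=31  P4=21
Turnaround (C−A): P0=9  P1=13  P2=37  P3=29  P4=16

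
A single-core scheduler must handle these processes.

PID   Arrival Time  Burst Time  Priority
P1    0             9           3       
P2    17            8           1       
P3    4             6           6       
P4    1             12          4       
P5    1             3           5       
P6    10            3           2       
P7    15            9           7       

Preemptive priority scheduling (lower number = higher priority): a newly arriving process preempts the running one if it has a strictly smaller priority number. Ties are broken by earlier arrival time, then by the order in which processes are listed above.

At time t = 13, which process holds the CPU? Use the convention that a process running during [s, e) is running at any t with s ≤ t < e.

P4

Timeline: | P1 0-9 | P4 9-10 | P6 10-13 | P4 13-17 | P2 17-25 | P4 25-32 | P5 32-35 | P3 35-41 | P7 41-50 |
Completion: P1=9  P2=25  P3=41  P4=32  P5=35  P6=13  P7=50
Turnaround (C−A): P1=9  P2=8  P3=37  P4=31  P5=34  P6=3  P7=35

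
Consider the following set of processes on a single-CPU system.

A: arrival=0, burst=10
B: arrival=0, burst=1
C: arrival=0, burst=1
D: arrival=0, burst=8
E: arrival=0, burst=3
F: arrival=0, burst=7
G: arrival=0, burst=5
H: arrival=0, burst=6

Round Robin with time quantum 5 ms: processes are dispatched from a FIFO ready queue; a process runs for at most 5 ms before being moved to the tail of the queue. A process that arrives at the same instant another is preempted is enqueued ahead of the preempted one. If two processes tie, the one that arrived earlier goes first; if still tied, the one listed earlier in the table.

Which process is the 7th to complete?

F

Gantt: | A 0-5 | B 5-6 | C 6-7 | D 7-12 | E 12-15 | F 15-20 | G 20-25 | H 25-30 | A 30-35 | D 35-38 | F 38-40 | H 40-41 |
Completion: A=35  B=6  C=7  D=38  E=15  F=40  G=25  H=41
Turnaround (C−A): A=35  B=6  C=7  D=38  E=15  F=40  G=25  H=41
Finish order: B → C → E → G → A → D → F → H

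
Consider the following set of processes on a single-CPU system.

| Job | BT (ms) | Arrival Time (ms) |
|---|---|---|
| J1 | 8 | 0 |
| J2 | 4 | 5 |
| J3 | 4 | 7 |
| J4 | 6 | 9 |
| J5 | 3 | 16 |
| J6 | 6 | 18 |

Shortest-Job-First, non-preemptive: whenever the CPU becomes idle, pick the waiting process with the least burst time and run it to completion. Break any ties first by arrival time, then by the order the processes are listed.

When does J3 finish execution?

Gantt: | J1 0-8 | J2 8-12 | J3 12-16 | J5 16-19 | J4 19-25 | J6 25-31 |
Completion: J1=8  J2=12  J3=16  J4=25  J5=19  J6=31
Turnaround (C−A): J1=8  J2=7  J3=9  J4=16  J5=3  J6=13

16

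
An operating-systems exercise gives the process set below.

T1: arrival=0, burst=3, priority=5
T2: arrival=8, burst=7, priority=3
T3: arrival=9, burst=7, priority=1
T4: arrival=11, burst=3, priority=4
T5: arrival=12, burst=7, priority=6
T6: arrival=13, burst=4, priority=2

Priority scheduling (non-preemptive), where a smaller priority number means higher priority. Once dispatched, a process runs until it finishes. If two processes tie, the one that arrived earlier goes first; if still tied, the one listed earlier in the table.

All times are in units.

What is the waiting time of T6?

9

Schedule: | T1 0-3 | idle 3-8 | T2 8-15 | T3 15-22 | T6 22-26 | T4 26-29 | T5 29-36 |
Completion: T1=3  T2=15  T3=22  T4=29  T5=36  T6=26
Waiting(T6) = turnaround − burst = 13 − 4 = 9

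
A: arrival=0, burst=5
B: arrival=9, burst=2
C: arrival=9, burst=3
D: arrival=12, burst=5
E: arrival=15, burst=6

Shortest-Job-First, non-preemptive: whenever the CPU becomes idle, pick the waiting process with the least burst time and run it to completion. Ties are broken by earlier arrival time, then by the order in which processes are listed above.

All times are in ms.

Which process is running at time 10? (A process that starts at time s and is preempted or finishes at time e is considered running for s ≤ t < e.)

B

Schedule: | A 0-5 | idle 5-9 | B 9-11 | C 11-14 | D 14-19 | E 19-25 |
Completion: A=5  B=11  C=14  D=19  E=25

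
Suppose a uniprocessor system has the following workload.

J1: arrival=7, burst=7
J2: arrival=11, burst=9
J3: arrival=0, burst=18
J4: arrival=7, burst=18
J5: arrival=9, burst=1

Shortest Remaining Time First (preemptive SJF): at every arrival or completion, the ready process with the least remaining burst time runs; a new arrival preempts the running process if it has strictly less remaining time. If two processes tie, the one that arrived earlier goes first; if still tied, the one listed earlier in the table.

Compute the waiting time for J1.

Timeline: | J3 0-7 | J1 7-9 | J5 9-10 | J1 10-15 | J2 15-24 | J3 24-35 | J4 35-53 |
Completion: J1=15  J2=24  J3=35  J4=53  J5=10
Turnaround (C−A): J1=8  J2=13  J3=35  J4=46  J5=1
Waiting(J1) = turnaround − burst = 8 − 7 = 1

1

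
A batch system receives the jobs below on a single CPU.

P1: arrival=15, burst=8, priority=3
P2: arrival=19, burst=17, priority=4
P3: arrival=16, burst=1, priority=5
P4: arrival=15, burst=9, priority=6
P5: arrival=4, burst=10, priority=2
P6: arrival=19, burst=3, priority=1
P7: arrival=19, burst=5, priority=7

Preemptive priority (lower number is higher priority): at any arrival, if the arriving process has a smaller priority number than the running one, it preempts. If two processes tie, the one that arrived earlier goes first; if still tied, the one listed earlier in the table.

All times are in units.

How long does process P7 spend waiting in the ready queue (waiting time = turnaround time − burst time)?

Timeline: | idle 0-4 | P5 4-14 | idle 14-15 | P1 15-19 | P6 19-22 | P1 22-26 | P2 26-43 | P3 43-44 | P4 44-53 | P7 53-58 |
Completion: P1=26  P2=43  P3=44  P4=53  P5=14  P6=22  P7=58
Turnaround (C−A): P1=11  P2=24  P3=28  P4=38  P5=10  P6=3  P7=39
Waiting(P7) = turnaround − burst = 39 − 5 = 34

34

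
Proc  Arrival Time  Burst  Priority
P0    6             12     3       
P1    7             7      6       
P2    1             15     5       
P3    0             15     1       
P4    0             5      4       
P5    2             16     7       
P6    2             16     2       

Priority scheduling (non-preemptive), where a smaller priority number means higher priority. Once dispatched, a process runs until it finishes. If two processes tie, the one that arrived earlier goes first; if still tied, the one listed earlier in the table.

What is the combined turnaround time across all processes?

Schedule: | P3 0-15 | P6 15-31 | P0 31-43 | P4 43-48 | P2 48-63 | P1 63-70 | P5 70-86 |
Completion: P0=43  P1=70  P2=63  P3=15  P4=48  P5=86  P6=31
Turnaround (C−A): P0=37  P1=63  P2=62  P3=15  P4=48  P5=84  P6=29
Turnaround = completion − arrival: P0=37, P1=63, P2=62, P3=15, P4=48, P5=84, P6=29
Total turnaround = 37 + 63 + 62 + 15 + 48 + 84 + 29 = 338

338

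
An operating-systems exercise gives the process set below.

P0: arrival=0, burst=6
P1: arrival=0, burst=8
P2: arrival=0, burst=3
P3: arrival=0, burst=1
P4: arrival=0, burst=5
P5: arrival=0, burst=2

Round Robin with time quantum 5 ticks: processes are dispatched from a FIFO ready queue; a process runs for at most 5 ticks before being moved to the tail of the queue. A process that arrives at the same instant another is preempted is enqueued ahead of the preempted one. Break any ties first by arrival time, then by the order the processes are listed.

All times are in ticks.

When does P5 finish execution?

Gantt: | P0 0-5 | P1 5-10 | P2 10-13 | P3 13-14 | P4 14-19 | P5 19-21 | P0 21-22 | P1 22-25 |
Completion: P0=22  P1=25  P2=13  P3=14  P4=19  P5=21

21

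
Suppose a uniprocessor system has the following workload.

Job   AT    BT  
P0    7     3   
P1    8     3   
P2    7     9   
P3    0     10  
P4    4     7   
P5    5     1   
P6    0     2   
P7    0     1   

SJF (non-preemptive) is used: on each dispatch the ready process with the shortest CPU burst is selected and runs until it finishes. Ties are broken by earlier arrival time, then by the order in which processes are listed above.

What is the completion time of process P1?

Gantt: | P7 0-1 | P6 1-3 | P3 3-13 | P5 13-14 | P0 14-17 | P1 17-20 | P4 20-27 | P2 27-36 |
Completion: P0=17  P1=20  P2=36  P3=13  P4=27  P5=14  P6=3  P7=1
Turnaround (C−A): P0=10  P1=12  P2=29  P3=13  P4=23  P5=9  P6=3  P7=1

20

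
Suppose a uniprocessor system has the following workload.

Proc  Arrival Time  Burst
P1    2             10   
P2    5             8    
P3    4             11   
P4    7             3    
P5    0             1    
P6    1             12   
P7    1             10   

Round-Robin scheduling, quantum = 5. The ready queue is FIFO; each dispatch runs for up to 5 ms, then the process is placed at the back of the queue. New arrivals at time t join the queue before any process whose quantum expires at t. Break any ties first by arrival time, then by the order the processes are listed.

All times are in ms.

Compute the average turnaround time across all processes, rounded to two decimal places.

Schedule: | P5 0-1 | P6 1-6 | P7 6-11 | P1 11-16 | P3 16-21 | P2 21-26 | P6 26-31 | P4 31-34 | P7 34-39 | P1 39-44 | P3 44-49 | P2 49-52 | P6 52-54 | P3 54-55 |
Completion: P1=44  P2=52  P3=55  P4=34  P5=1  P6=54  P7=39
Turnaround (C−A): P1=42  P2=47  P3=51  P4=27  P5=1  P6=53  P7=38
Turnaround times: P1=42, P2=47, P3=51, P4=27, P5=1, P6=53, P7=38
Average turnaround = (42+47+51+27+1+53+38) / 7 = 259/7 = 37.00

37.00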